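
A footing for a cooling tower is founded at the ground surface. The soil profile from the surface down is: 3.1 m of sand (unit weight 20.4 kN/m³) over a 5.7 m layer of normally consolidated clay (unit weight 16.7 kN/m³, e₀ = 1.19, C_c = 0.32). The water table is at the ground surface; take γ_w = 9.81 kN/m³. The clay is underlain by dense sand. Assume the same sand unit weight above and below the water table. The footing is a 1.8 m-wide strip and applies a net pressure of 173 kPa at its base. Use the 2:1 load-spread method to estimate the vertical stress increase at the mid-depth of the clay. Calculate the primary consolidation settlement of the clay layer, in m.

S_c ≈ 0.206 m

Mid-depth of clay below the ground surface: z = 3.1 + 5.7/2 = 5.95 m.
Total vertical stress at mid-clay: σ_v = 20.4×3.1 + 16.7×2.85 = 110.83 kPa.
Pore pressure: u = 9.81×(5.95 − 0) = 58.37 kPa.
Initial effective stress: σ'_0 = σ_v − u = 110.83 − 58.37 = 52.46 kPa.
Stress increase at mid-clay by the 2:1 spreading method:
Δσ = qB/(B+z) = 173×1.8/(1.8+5.95) = 40.181 kPa
Final effective stress: σ'_f = σ'_0 + Δσ = 52.46 + 40.181 = 92.641 kPa.
Normally consolidated clay, so the full stress increment lies on the virgin compression line:
S_c = C_c·H/(1+e₀)·log₁₀(σ'_f/σ'_0) = 0.32×5.7/(1+1.19)×log₁₀(92.641/52.46)
    = 0.83288 × 0.24697 = 0.2057 m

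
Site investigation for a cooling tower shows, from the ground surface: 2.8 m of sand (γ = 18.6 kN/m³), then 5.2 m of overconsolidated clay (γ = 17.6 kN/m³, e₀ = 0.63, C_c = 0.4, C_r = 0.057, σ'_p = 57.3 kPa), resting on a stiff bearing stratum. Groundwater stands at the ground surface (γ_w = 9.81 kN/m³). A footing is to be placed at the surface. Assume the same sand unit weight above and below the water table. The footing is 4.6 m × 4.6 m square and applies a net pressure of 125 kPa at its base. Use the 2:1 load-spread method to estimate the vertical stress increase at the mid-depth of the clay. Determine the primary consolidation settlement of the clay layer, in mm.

Mid-depth of clay below the ground surface: z = 2.8 + 5.2/2 = 5.4 m.
Total vertical stress at mid-clay: σ_v = 18.6×2.8 + 17.6×2.6 = 97.84 kPa.
Pore pressure: u = 9.81×(5.4 − 0) = 52.974 kPa.
Initial effective stress: σ'_0 = σ_v − u = 97.84 − 52.974 = 44.866 kPa.
Stress increase at mid-clay by the 2:1 spreading method:
Δσ = qBL/((B+z)(L+z)) = 125×4.6×4.6/((4.6+5.4)(4.6+5.4)) = 26.45 kPa
Final effective stress: σ'_f = 44.866 + 26.45 = 71.316 kPa.
σ'_f = 71.316 > σ'_p = 57.3 kPa, so the stress path crosses the preconsolidation pressure — recompression up to σ'_p, then virgin compression beyond:
S_c = H/(1+e₀)·[C_r·log₁₀(σ'_p/σ'_0) + C_c·log₁₀(σ'_f/σ'_p)]
    = 5.2/1.63 × [0.057×log₁₀(57.3/44.866) + 0.4×log₁₀(71.316/57.3)]
    = 3.1902 × [0.0060555 + 0.038013] = 0.1406 m

S_c ≈ 141 mm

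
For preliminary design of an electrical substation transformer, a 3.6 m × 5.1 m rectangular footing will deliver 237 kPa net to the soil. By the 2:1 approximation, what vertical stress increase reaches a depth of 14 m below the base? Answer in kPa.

Δσ_z ≈ 12.9 kPa

By the 2:1 method the load spreads at 1 horizontal : 2 vertical, so at depth z the loaded area has grown by z in each plan dimension:
Δσ = qBL/((B+z)(L+z)) = 237×3.6×5.1/((3.6+14)(5.1+14)) = 12.944 kPa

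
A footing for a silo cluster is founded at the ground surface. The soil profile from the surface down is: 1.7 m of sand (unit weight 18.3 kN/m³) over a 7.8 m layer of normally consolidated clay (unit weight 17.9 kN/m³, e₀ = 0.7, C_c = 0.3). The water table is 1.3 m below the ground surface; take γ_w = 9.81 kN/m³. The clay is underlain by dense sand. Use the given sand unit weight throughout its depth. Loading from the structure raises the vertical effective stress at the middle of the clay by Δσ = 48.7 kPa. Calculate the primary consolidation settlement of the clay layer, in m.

Mid-depth of clay below the ground surface: z = 1.7 + 7.8/2 = 5.6 m.
Total vertical stress at mid-clay: σ_v = 18.3×1.7 + 17.9×3.9 = 100.92 kPa.
Pore pressure: u = 9.81×(5.6 − 1.3) = 42.183 kPa.
Initial effective stress: σ'_0 = σ_v − u = 100.92 − 42.183 = 58.737 kPa.
Final effective stress: σ'_f = σ'_0 + Δσ = 58.737 + 48.7 = 107.44 kPa.
Normally consolidated clay, so the full stress increment lies on the virgin compression line:
S_c = C_c·H/(1+e₀)·log₁₀(σ'_f/σ'_0) = 0.3×7.8/(1+0.7)×log₁₀(107.44/58.737)
    = 1.3765 × 0.26225 = 0.361 m

S_c ≈ 0.361 m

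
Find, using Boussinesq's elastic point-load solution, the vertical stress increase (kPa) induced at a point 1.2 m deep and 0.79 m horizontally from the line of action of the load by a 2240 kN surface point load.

Δσ_z ≈ 302 kPa

Boussinesq vertical stress below a point load on an elastic half-space:
Δσ_z = 3P/(2πz²) · [1 + (r/z)²]^(−5/2)
r/z = 0.79/1.2 = 0.65833; [1+(r/z)²]^(−5/2) = 0.40652.
Δσ_z = 3×2240/(2π×1.2²) × 0.40652 = 742.72 × 0.40652 = 301.9 kPa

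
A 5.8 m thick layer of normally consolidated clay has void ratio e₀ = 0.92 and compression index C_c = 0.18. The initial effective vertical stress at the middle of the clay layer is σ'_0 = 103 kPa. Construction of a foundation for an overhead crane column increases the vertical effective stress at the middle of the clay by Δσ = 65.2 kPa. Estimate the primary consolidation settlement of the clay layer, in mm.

S_c ≈ 116 mm

Final effective stress: σ'_f = σ'_0 + Δσ = 103 + 65.2 = 168.2 kPa.
Normally consolidated clay, so the full stress increment lies on the virgin compression line:
S_c = C_c·H/(1+e₀)·log₁₀(σ'_f/σ'_0) = 0.18×5.8/(1+0.92)×log₁₀(168.2/103)
    = 0.54375 × 0.21299 = 0.1158 m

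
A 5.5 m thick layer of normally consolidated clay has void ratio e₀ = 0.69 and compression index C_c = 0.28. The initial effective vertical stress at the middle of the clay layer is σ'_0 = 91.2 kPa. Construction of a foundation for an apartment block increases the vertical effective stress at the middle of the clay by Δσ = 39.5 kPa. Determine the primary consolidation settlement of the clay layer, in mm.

S_c ≈ 142 mm

Final effective stress: σ'_f = σ'_0 + Δσ = 91.2 + 39.5 = 130.7 kPa.
Normally consolidated clay, so the full stress increment lies on the virgin compression line:
S_c = C_c·H/(1+e₀)·log₁₀(σ'_f/σ'_0) = 0.28×5.5/(1+0.69)×log₁₀(130.7/91.2)
    = 0.91124 × 0.15628 = 0.1424 m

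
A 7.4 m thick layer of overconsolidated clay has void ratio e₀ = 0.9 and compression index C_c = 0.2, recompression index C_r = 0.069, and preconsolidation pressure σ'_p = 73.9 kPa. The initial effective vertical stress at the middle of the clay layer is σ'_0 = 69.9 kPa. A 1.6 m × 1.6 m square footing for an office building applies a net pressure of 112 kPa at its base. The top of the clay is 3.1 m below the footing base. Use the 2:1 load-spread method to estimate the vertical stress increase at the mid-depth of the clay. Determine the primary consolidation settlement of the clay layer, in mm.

Mid-depth of clay below the footing base: z = 3.1 + 7.4/2 = 6.8 m.
Stress increase at mid-clay by the 2:1 spreading method:
Δσ = qBL/((B+z)(L+z)) = 112×1.6×1.6/((1.6+6.8)(1.6+6.8)) = 4.0635 kPa
Final effective stress: σ'_f = 69.9 + 4.0635 = 73.964 kPa.
σ'_f = 73.964 > σ'_p = 73.9 kPa, so the stress path crosses the preconsolidation pressure — recompression up to σ'_p, then virgin compression beyond:
S_c = H/(1+e₀)·[C_r·log₁₀(σ'_p/σ'_0) + C_c·log₁₀(σ'_f/σ'_p)]
    = 7.4/1.9 × [0.069×log₁₀(73.9/69.9) + 0.2×log₁₀(73.964/73.9)]
    = 3.8947 × [0.0016675 + 7.519e-05] = 0.006787 m

S_c ≈ 6.79 mm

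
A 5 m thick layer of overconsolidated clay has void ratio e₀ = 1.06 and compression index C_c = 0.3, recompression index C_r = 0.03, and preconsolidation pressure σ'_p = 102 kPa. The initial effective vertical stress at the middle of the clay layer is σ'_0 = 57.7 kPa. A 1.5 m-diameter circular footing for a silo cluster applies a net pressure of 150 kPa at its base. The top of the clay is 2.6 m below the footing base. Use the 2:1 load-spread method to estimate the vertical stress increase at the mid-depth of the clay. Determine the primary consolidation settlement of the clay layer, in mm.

S_c ≈ 3.98 mm

Mid-depth of clay below the footing base: z = 2.6 + 5/2 = 5.1 m.
Stress increase at mid-clay by the 2:1 spreading method:
Δσ ≈ qD²/(D+z)² = 150×1.5²/(1.5+5.1)² = 7.7479 kPa
Final effective stress: σ'_f = 57.7 + 7.7479 = 65.448 kPa.
σ'_f = 65.448 ≤ σ'_p = 102 kPa, so the clay remains overconsolidated and only the recompression index applies:
S_c = C_r·H/(1+e₀)·log₁₀(σ'_f/σ'_0) = 0.03×5/2.06×log₁₀(65.448/57.7)
    = 0.072816 × 0.054721 = 0.003985 m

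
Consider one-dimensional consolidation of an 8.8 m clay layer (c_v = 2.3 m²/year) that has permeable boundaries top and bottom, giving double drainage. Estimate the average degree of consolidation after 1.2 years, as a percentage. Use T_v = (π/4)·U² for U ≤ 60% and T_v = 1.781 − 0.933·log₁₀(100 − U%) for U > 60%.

Drainage path length: H_d = H/2 = 4.4 m (double drainage).
T_v = c_v·t/H_d² = 2.3×1.2/4.4² = 0.14256.
T_v = 0.14256 corresponds to the U ≤ 60% branch:
U = √(4T_v/π) = 0.426

U ≈ 42.6 %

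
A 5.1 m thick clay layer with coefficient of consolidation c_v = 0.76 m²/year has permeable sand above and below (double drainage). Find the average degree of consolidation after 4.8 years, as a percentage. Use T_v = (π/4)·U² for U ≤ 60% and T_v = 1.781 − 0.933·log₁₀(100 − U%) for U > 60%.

Drainage path length: H_d = H/2 = 2.55 m (double drainage).
T_v = c_v·t/H_d² = 0.76×4.8/2.55² = 0.56101.
T_v = 0.56101 corresponds to the U > 60% branch:
U = 1 − 10^((1.781 − T_v)/0.933)/100 = 0.797

U ≈ 79.7 %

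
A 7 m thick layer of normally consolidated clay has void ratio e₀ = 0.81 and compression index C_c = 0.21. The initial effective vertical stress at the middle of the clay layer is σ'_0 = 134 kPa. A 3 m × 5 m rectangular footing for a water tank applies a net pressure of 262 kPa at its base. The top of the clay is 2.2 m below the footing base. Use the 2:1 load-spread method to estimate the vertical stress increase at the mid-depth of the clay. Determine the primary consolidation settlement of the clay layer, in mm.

Mid-depth of clay below the footing base: z = 2.2 + 7/2 = 5.7 m.
Stress increase at mid-clay by the 2:1 spreading method:
Δσ = qBL/((B+z)(L+z)) = 262×3×5/((3+5.7)(5+5.7)) = 42.217 kPa
Final effective stress: σ'_f = σ'_0 + Δσ = 134 + 42.217 = 176.22 kPa.
Normally consolidated clay, so the full stress increment lies on the virgin compression line:
S_c = C_c·H/(1+e₀)·log₁₀(σ'_f/σ'_0) = 0.21×7/(1+0.81)×log₁₀(176.22/134)
    = 0.81215 × 0.11895 = 0.09661 m

S_c ≈ 96.6 mm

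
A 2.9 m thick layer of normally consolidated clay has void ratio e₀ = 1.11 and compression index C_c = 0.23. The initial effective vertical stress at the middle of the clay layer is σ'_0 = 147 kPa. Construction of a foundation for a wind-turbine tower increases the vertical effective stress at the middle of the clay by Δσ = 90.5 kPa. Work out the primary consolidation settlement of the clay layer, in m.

S_c ≈ 0.0659 m

Final effective stress: σ'_f = σ'_0 + Δσ = 147 + 90.5 = 237.5 kPa.
Normally consolidated clay, so the full stress increment lies on the virgin compression line:
S_c = C_c·H/(1+e₀)·log₁₀(σ'_f/σ'_0) = 0.23×2.9/(1+1.11)×log₁₀(237.5/147)
    = 0.31611 × 0.20835 = 0.06586 m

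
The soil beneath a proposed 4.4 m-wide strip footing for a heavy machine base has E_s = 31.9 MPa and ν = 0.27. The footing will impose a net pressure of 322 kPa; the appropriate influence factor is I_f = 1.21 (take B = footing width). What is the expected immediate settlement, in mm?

Immediate (elastic) settlement: S_e = q·B·(1−ν²)/E_s · I_f.
E_s = 31.9 MPa = 31900 kPa.
S_e = 322 × 4.4 × (1 − 0.27²) / 31900 × 1.21
    = 322 × 4.4 × 0.9271 / 31900 × 1.21
    = 0.04982 m = 49.82 mm

S_e ≈ 49.8 mm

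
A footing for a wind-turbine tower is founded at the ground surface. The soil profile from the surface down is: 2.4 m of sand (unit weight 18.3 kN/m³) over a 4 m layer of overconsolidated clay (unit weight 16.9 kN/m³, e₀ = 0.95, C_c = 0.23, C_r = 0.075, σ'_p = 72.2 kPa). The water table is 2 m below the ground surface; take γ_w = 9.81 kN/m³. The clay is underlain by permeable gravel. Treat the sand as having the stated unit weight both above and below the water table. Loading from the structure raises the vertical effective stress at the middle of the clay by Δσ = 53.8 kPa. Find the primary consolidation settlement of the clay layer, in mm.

S_c ≈ 102 mm

Mid-depth of clay below the ground surface: z = 2.4 + 4/2 = 4.4 m.
Total vertical stress at mid-clay: σ_v = 18.3×2.4 + 16.9×2 = 77.72 kPa.
Pore pressure: u = 9.81×(4.4 − 2) = 23.544 kPa.
Initial effective stress: σ'_0 = σ_v − u = 77.72 − 23.544 = 54.176 kPa.
Final effective stress: σ'_f = 54.176 + 53.8 = 107.98 kPa.
σ'_f = 107.98 > σ'_p = 72.2 kPa, so the stress path crosses the preconsolidation pressure — recompression up to σ'_p, then virgin compression beyond:
S_c = H/(1+e₀)·[C_r·log₁₀(σ'_p/σ'_0) + C_c·log₁₀(σ'_f/σ'_p)]
    = 4/1.95 × [0.075×log₁₀(72.2/54.176) + 0.23×log₁₀(107.98/72.2)]
    = 2.0513 × [0.0093548 + 0.040205] = 0.1017 m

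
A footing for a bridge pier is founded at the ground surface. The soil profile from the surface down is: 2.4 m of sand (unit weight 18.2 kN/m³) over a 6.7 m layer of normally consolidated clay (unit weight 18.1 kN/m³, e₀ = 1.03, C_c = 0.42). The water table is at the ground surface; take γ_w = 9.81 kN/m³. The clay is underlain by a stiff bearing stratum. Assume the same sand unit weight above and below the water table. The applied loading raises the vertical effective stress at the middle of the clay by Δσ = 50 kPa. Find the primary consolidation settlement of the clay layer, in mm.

Mid-depth of clay below the ground surface: z = 2.4 + 6.7/2 = 5.75 m.
Total vertical stress at mid-clay: σ_v = 18.2×2.4 + 18.1×3.35 = 104.31 kPa.
Pore pressure: u = 9.81×(5.75 − 0) = 56.408 kPa.
Initial effective stress: σ'_0 = σ_v − u = 104.31 − 56.408 = 47.902 kPa.
Final effective stress: σ'_f = σ'_0 + Δσ = 47.902 + 50 = 97.902 kPa.
Normally consolidated clay, so the full stress increment lies on the virgin compression line:
S_c = C_c·H/(1+e₀)·log₁₀(σ'_f/σ'_0) = 0.42×6.7/(1+1.03)×log₁₀(97.902/47.902)
    = 1.3862 × 0.31044 = 0.4303 m

S_c ≈ 430 mm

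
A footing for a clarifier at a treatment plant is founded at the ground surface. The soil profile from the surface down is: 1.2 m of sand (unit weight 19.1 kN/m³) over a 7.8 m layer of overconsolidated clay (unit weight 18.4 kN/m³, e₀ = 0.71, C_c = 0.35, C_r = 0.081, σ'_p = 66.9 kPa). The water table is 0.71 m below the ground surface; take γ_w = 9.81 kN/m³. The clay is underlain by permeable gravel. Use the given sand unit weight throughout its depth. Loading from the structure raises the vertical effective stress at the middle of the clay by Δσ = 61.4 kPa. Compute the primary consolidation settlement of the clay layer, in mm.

S_c ≈ 405 mm

Mid-depth of clay below the ground surface: z = 1.2 + 7.8/2 = 5.1 m.
Total vertical stress at mid-clay: σ_v = 19.1×1.2 + 18.4×3.9 = 94.68 kPa.
Pore pressure: u = 9.81×(5.1 − 0.71) = 43.066 kPa.
Initial effective stress: σ'_0 = σ_v − u = 94.68 − 43.066 = 51.614 kPa.
Final effective stress: σ'_f = 51.614 + 61.4 = 113.01 kPa.
σ'_f = 113.01 > σ'_p = 66.9 kPa, so the stress path crosses the preconsolidation pressure — recompression up to σ'_p, then virgin compression beyond:
S_c = H/(1+e₀)·[C_r·log₁₀(σ'_p/σ'_0) + C_c·log₁₀(σ'_f/σ'_p)]
    = 7.8/1.71 × [0.081×log₁₀(66.9/51.614) + 0.35×log₁₀(113.01/66.9)]
    = 4.5614 × [0.0091253 + 0.079692] = 0.4051 m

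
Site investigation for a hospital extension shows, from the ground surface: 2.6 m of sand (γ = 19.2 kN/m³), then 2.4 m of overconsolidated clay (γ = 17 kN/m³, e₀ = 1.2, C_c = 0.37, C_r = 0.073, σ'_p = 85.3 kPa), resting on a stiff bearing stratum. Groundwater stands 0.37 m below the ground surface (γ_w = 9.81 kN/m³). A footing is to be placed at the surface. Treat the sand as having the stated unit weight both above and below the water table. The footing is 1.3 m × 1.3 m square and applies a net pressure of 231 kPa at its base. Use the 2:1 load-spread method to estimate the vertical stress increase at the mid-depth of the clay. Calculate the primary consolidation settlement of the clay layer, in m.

Mid-depth of clay below the ground surface: z = 2.6 + 2.4/2 = 3.8 m.
Total vertical stress at mid-clay: σ_v = 19.2×2.6 + 17×1.2 = 70.32 kPa.
Pore pressure: u = 9.81×(3.8 − 0.37) = 33.648 kPa.
Initial effective stress: σ'_0 = σ_v − u = 70.32 − 33.648 = 36.672 kPa.
Stress increase at mid-clay by the 2:1 spreading method:
Δσ = qBL/((B+z)(L+z)) = 231×1.3×1.3/((1.3+3.8)(1.3+3.8)) = 15.009 kPa
Final effective stress: σ'_f = 36.672 + 15.009 = 51.681 kPa.
σ'_f = 51.681 ≤ σ'_p = 85.3 kPa, so the clay remains overconsolidated and only the recompression index applies:
S_c = C_r·H/(1+e₀)·log₁₀(σ'_f/σ'_0) = 0.073×2.4/2.2×log₁₀(51.681/36.672)
    = 0.079636 × 0.149 = 0.01187 m

S_c ≈ 0.0119 m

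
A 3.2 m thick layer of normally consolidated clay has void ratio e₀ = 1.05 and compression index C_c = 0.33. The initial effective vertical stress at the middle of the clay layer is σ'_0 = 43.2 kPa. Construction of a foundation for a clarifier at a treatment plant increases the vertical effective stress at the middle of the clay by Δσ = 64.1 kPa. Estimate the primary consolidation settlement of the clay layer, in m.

Final effective stress: σ'_f = σ'_0 + Δσ = 43.2 + 64.1 = 107.3 kPa.
Normally consolidated clay, so the full stress increment lies on the virgin compression line:
S_c = C_c·H/(1+e₀)·log₁₀(σ'_f/σ'_0) = 0.33×3.2/(1+1.05)×log₁₀(107.3/43.2)
    = 0.51512 × 0.39512 = 0.2035 m

S_c ≈ 0.204 m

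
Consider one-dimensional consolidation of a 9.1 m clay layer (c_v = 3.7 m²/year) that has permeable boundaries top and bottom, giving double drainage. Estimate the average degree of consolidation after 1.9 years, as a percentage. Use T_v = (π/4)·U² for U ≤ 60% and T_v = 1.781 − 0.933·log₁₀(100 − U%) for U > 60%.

Drainage path length: H_d = H/2 = 4.55 m (double drainage).
T_v = c_v·t/H_d² = 3.7×1.9/4.55² = 0.33957.
T_v = 0.33957 corresponds to the U > 60% branch:
U = 1 − 10^((1.781 − T_v)/0.933)/100 = 0.6493

U ≈ 64.9 %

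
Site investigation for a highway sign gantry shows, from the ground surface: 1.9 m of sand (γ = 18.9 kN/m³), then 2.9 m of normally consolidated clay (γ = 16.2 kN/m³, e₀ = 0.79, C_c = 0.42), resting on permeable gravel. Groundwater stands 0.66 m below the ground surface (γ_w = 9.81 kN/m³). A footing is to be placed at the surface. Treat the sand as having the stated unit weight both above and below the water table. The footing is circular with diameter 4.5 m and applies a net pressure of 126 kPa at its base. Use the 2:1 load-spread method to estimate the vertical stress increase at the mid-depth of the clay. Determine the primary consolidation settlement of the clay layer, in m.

Mid-depth of clay below the ground surface: z = 1.9 + 2.9/2 = 3.35 m.
Total vertical stress at mid-clay: σ_v = 18.9×1.9 + 16.2×1.45 = 59.4 kPa.
Pore pressure: u = 9.81×(3.35 − 0.66) = 26.389 kPa.
Initial effective stress: σ'_0 = σ_v − u = 59.4 − 26.389 = 33.011 kPa.
Stress increase at mid-clay by the 2:1 spreading method:
Δσ ≈ qD²/(D+z)² = 126×4.5²/(4.5+3.35)² = 41.405 kPa
Final effective stress: σ'_f = σ'_0 + Δσ = 33.011 + 41.405 = 74.416 kPa.
Normally consolidated clay, so the full stress increment lies on the virgin compression line:
S_c = C_c·H/(1+e₀)·log₁₀(σ'_f/σ'_0) = 0.42×2.9/(1+0.79)×log₁₀(74.416/33.011)
    = 0.68045 × 0.35301 = 0.2402 m

S_c ≈ 0.24 m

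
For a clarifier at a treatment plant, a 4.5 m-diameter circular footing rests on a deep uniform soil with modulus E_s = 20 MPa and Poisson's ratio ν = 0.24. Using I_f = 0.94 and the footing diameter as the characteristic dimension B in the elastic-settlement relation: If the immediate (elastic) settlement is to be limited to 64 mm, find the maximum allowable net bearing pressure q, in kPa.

E_s = 20 MPa = 20000 kPa.
S_e = q·B·(1−ν²)/E_s · I_f  ⇒  q = S_e·E_s / (B·(1−ν²)·I_f).
q = 0.064 × 20000 / (4.5 × 0.9424 × 0.94) = 321.1 kPa

q ≈ 321 kPa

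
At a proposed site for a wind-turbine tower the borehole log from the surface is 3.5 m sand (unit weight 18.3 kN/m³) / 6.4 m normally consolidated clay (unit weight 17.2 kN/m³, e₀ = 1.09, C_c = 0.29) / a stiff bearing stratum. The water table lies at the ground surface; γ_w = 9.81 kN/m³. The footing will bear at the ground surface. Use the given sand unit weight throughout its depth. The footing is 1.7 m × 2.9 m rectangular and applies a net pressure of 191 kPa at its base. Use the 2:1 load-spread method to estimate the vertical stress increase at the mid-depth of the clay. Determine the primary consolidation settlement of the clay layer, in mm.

Mid-depth of clay below the ground surface: z = 3.5 + 6.4/2 = 6.7 m.
Total vertical stress at mid-clay: σ_v = 18.3×3.5 + 17.2×3.2 = 119.09 kPa.
Pore pressure: u = 9.81×(6.7 − 0) = 65.727 kPa.
Initial effective stress: σ'_0 = σ_v − u = 119.09 − 65.727 = 53.363 kPa.
Stress increase at mid-clay by the 2:1 spreading method:
Δσ = qBL/((B+z)(L+z)) = 191×1.7×2.9/((1.7+6.7)(2.9+6.7)) = 11.677 kPa
Final effective stress: σ'_f = σ'_0 + Δσ = 53.363 + 11.677 = 65.04 kPa.
Normally consolidated clay, so the full stress increment lies on the virgin compression line:
S_c = C_c·H/(1+e₀)·log₁₀(σ'_f/σ'_0) = 0.29×6.4/(1+1.09)×log₁₀(65.04/53.363)
    = 0.88804 × 0.08594 = 0.07632 m

S_c ≈ 76.3 mm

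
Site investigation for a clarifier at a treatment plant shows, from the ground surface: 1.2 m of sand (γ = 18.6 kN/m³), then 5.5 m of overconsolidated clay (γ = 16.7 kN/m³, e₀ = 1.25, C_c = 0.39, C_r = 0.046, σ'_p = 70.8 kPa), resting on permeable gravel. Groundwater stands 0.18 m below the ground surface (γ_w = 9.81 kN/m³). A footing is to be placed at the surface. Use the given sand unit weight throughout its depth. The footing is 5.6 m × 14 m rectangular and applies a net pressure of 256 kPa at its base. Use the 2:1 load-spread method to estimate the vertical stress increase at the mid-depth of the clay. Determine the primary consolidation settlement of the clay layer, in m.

S_c ≈ 0.346 m

Mid-depth of clay below the ground surface: z = 1.2 + 5.5/2 = 3.95 m.
Total vertical stress at mid-clay: σ_v = 18.6×1.2 + 16.7×2.75 = 68.245 kPa.
Pore pressure: u = 9.81×(3.95 − 0.18) = 36.984 kPa.
Initial effective stress: σ'_0 = σ_v − u = 68.245 − 36.984 = 31.261 kPa.
Stress increase at mid-clay by the 2:1 spreading method:
Δσ = qBL/((B+z)(L+z)) = 256×5.6×14/((5.6+3.95)(14+3.95)) = 117.08 kPa
Final effective stress: σ'_f = 31.261 + 117.08 = 148.34 kPa.
σ'_f = 148.34 > σ'_p = 70.8 kPa, so the stress path crosses the preconsolidation pressure — recompression up to σ'_p, then virgin compression beyond:
S_c = H/(1+e₀)·[C_r·log₁₀(σ'_p/σ'_0) + C_c·log₁₀(σ'_f/σ'_p)]
    = 5.5/2.25 × [0.046×log₁₀(70.8/31.261) + 0.39×log₁₀(148.34/70.8)]
    = 2.4444 × [0.016331 + 0.12528] = 0.3462 m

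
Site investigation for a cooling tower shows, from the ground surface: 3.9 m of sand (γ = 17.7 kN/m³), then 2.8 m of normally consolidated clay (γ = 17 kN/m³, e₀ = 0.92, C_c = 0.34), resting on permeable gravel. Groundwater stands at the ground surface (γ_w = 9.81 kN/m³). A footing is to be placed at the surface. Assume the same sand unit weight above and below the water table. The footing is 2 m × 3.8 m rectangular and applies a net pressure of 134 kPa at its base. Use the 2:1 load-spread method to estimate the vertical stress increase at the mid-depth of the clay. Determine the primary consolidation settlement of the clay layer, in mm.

S_c ≈ 68.6 mm

Mid-depth of clay below the ground surface: z = 3.9 + 2.8/2 = 5.3 m.
Total vertical stress at mid-clay: σ_v = 17.7×3.9 + 17×1.4 = 92.83 kPa.
Pore pressure: u = 9.81×(5.3 − 0) = 51.993 kPa.
Initial effective stress: σ'_0 = σ_v − u = 92.83 − 51.993 = 40.837 kPa.
Stress increase at mid-clay by the 2:1 spreading method:
Δσ = qBL/((B+z)(L+z)) = 134×2×3.8/((2+5.3)(3.8+5.3)) = 15.33 kPa
Final effective stress: σ'_f = σ'_0 + Δσ = 40.837 + 15.33 = 56.167 kPa.
Normally consolidated clay, so the full stress increment lies on the virgin compression line:
S_c = C_c·H/(1+e₀)·log₁₀(σ'_f/σ'_0) = 0.34×2.8/(1+0.92)×log₁₀(56.167/40.837)
    = 0.49583 × 0.13843 = 0.06864 m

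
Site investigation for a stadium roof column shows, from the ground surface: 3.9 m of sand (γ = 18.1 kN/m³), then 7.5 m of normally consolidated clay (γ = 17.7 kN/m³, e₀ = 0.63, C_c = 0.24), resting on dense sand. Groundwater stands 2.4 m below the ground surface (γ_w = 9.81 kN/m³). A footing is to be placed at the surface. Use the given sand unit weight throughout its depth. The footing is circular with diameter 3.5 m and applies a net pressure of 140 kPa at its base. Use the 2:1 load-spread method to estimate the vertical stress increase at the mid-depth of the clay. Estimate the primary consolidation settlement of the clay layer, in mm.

Mid-depth of clay below the ground surface: z = 3.9 + 7.5/2 = 7.65 m.
Total vertical stress at mid-clay: σ_v = 18.1×3.9 + 17.7×3.75 = 136.97 kPa.
Pore pressure: u = 9.81×(7.65 − 2.4) = 51.503 kPa.
Initial effective stress: σ'_0 = σ_v − u = 136.97 − 51.503 = 85.467 kPa.
Stress increase at mid-clay by the 2:1 spreading method:
Δσ ≈ qD²/(D+z)² = 140×3.5²/(3.5+7.65)² = 13.795 kPa
Final effective stress: σ'_f = σ'_0 + Δσ = 85.467 + 13.795 = 99.262 kPa.
Normally consolidated clay, so the full stress increment lies on the virgin compression line:
S_c = C_c·H/(1+e₀)·log₁₀(σ'_f/σ'_0) = 0.24×7.5/(1+0.63)×log₁₀(99.262/85.467)
    = 1.1043 × 0.064985 = 0.07176 m

S_c ≈ 71.8 mm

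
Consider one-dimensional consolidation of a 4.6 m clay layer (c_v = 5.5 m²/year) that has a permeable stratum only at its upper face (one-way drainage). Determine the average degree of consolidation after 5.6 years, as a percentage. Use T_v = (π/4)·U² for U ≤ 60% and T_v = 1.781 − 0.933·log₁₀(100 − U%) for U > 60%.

U ≈ 97.8 %

Drainage path length: H_d = H = 4.6 m (single drainage).
T_v = c_v·t/H_d² = 5.5×5.6/4.6² = 1.4556.
T_v = 1.4556 corresponds to the U > 60% branch:
U = 1 − 10^((1.781 − T_v)/0.933)/100 = 0.9777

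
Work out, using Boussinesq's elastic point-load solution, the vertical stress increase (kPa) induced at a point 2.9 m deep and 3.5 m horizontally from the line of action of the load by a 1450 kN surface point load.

Boussinesq vertical stress below a point load on an elastic half-space:
Δσ_z = 3P/(2πz²) · [1 + (r/z)²]^(−5/2)
r/z = 3.5/2.9 = 1.2069; [1+(r/z)²]^(−5/2) = 0.10572.
Δσ_z = 3×1450/(2π×2.9²) × 0.10572 = 82.322 × 0.10572 = 8.703 kPa

Δσ_z ≈ 8.7 kPa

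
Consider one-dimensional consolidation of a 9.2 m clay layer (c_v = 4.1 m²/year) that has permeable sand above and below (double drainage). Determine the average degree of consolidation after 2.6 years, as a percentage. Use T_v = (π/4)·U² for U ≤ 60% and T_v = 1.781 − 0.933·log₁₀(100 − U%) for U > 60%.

Drainage path length: H_d = H/2 = 4.6 m (double drainage).
T_v = c_v·t/H_d² = 4.1×2.6/4.6² = 0.50378.
T_v = 0.50378 corresponds to the U > 60% branch:
U = 1 − 10^((1.781 − T_v)/0.933)/100 = 0.7661

U ≈ 76.6 %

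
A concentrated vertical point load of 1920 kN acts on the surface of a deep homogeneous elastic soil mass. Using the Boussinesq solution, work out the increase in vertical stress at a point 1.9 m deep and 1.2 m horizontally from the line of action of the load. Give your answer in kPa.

Δσ_z ≈ 110 kPa

Boussinesq vertical stress below a point load on an elastic half-space:
Δσ_z = 3P/(2πz²) · [1 + (r/z)²]^(−5/2)
r/z = 1.2/1.9 = 0.63158; [1+(r/z)²]^(−5/2) = 0.43206.
Δσ_z = 3×1920/(2π×1.9²) × 0.43206 = 253.94 × 0.43206 = 109.7 kPa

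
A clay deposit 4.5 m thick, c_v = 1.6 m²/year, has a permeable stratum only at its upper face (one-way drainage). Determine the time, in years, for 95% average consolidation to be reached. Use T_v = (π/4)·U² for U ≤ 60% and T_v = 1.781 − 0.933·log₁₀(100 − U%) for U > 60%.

Drainage path length: H_d = H = 4.5 m (single drainage).
U > 60%: T_v = 1.781 − 0.933·log₁₀(100 − 95) = 1.1289.
t = T_v·H_d²/c_v = 1.1289×4.5²/1.6 = 14.29 years.

t ≈ 14.3 years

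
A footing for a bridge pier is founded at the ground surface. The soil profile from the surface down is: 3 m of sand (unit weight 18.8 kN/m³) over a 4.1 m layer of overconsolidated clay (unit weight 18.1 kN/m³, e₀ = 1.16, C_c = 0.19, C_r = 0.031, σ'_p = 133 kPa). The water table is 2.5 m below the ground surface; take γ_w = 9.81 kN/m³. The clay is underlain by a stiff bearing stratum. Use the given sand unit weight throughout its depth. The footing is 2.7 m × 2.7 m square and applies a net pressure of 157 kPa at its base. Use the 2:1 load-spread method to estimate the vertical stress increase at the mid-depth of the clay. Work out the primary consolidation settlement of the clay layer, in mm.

Mid-depth of clay below the ground surface: z = 3 + 4.1/2 = 5.05 m.
Total vertical stress at mid-clay: σ_v = 18.8×3 + 18.1×2.05 = 93.505 kPa.
Pore pressure: u = 9.81×(5.05 − 2.5) = 25.015 kPa.
Initial effective stress: σ'_0 = σ_v − u = 93.505 − 25.015 = 68.49 kPa.
Stress increase at mid-clay by the 2:1 spreading method:
Δσ = qBL/((B+z)(L+z)) = 157×2.7×2.7/((2.7+5.05)(2.7+5.05)) = 19.056 kPa
Final effective stress: σ'_f = 68.49 + 19.056 = 87.546 kPa.
σ'_f = 87.546 ≤ σ'_p = 133 kPa, so the clay remains overconsolidated and only the recompression index applies:
S_c = C_r·H/(1+e₀)·log₁₀(σ'_f/σ'_0) = 0.031×4.1/2.16×log₁₀(87.546/68.49)
    = 0.058841 × 0.10661 = 0.006273 m

S_c ≈ 6.27 mm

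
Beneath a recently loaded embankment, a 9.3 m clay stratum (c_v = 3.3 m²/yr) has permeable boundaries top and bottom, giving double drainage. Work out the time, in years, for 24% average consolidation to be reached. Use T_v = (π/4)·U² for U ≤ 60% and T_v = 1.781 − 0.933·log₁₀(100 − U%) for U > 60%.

Drainage path length: H_d = H/2 = 4.65 m (double drainage).
U ≤ 60%: T_v = (π/4)·U² = (π/4)×0.24² = 0.045239.
t = T_v·H_d²/c_v = 0.045239×4.65²/3.3 = 0.2964 years.

t ≈ 0.296 years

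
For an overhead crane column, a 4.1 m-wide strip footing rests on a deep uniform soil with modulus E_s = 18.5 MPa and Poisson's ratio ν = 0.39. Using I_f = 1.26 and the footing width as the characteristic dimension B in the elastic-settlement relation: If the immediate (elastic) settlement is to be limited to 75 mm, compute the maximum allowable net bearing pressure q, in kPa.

q ≈ 317 kPa

E_s = 18.5 MPa = 18500 kPa.
S_e = q·B·(1−ν²)/E_s · I_f  ⇒  q = S_e·E_s / (B·(1−ν²)·I_f).
q = 0.075 × 18500 / (4.1 × 0.8479 × 1.26) = 316.8 kPa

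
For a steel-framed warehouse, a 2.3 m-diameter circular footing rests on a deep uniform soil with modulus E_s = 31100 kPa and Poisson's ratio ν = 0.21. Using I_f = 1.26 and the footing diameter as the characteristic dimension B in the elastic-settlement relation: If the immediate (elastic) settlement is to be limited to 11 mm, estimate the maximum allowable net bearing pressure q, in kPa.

q ≈ 123 kPa

S_e = q·B·(1−ν²)/E_s · I_f  ⇒  q = S_e·E_s / (B·(1−ν²)·I_f).
q = 0.011 × 31100 / (2.3 × 0.9559 × 1.26) = 123.5 kPa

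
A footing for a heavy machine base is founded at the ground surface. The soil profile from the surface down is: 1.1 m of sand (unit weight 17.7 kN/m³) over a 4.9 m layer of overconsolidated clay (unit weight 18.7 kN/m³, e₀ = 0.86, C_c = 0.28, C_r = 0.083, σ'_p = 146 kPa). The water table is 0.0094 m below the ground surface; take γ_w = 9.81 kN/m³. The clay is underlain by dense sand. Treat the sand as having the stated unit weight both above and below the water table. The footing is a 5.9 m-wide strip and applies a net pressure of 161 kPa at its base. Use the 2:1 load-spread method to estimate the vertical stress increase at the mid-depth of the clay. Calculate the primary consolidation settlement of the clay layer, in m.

S_c ≈ 0.138 m

Mid-depth of clay below the ground surface: z = 1.1 + 4.9/2 = 3.55 m.
Total vertical stress at mid-clay: σ_v = 17.7×1.1 + 18.7×2.45 = 65.285 kPa.
Pore pressure: u = 9.81×(3.55 − 0.0094) = 34.737 kPa.
Initial effective stress: σ'_0 = σ_v − u = 65.285 − 34.737 = 30.548 kPa.
Stress increase at mid-clay by the 2:1 spreading method:
Δσ = qB/(B+z) = 161×5.9/(5.9+3.55) = 100.52 kPa
Final effective stress: σ'_f = 30.548 + 100.52 = 131.07 kPa.
σ'_f = 131.07 ≤ σ'_p = 146 kPa, so the clay remains overconsolidated and only the recompression index applies:
S_c = C_r·H/(1+e₀)·log₁₀(σ'_f/σ'_0) = 0.083×4.9/1.86×log₁₀(131.07/30.548)
    = 0.21866 × 0.63252 = 0.1383 m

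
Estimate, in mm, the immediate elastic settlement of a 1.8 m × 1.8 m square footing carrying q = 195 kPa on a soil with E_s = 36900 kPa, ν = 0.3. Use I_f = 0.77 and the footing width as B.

S_e ≈ 6.67 mm

Immediate (elastic) settlement: S_e = q·B·(1−ν²)/E_s · I_f.
S_e = 195 × 1.8 × (1 − 0.3²) / 36900 × 0.77
    = 195 × 1.8 × 0.91 / 36900 × 0.77
    = 0.006665 m = 6.665 mm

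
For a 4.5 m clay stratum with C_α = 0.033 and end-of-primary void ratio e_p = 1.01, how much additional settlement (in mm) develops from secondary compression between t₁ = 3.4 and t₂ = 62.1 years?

S_s ≈ 93.2 mm

Secondary compression: S_s = C_α·H/(1+e_p)·log₁₀(t₂/t₁)
S_s = 0.033×4.5/(1+1.01)×log₁₀(62.1/3.4)
    = 0.07388 × 1.262 = 0.09321 m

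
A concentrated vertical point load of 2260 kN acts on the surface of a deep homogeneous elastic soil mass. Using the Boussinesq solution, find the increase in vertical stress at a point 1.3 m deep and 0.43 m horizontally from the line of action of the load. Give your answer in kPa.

Δσ_z ≈ 493 kPa

Boussinesq vertical stress below a point load on an elastic half-space:
Δσ_z = 3P/(2πz²) · [1 + (r/z)²]^(−5/2)
r/z = 0.43/1.3 = 0.33077; [1+(r/z)²]^(−5/2) = 0.77139.
Δσ_z = 3×2260/(2π×1.3²) × 0.77139 = 638.5 × 0.77139 = 492.5 kPa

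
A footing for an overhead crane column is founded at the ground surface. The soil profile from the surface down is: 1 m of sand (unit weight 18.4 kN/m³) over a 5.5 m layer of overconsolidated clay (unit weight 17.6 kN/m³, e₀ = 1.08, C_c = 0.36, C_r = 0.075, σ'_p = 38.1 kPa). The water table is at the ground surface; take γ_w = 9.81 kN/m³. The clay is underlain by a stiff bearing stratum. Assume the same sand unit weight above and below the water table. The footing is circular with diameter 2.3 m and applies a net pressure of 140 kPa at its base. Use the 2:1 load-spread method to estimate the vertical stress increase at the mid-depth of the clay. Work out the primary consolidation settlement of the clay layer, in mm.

Mid-depth of clay below the ground surface: z = 1 + 5.5/2 = 3.75 m.
Total vertical stress at mid-clay: σ_v = 18.4×1 + 17.6×2.75 = 66.8 kPa.
Pore pressure: u = 9.81×(3.75 − 0) = 36.788 kPa.
Initial effective stress: σ'_0 = σ_v − u = 66.8 − 36.788 = 30.012 kPa.
Stress increase at mid-clay by the 2:1 spreading method:
Δσ ≈ qD²/(D+z)² = 140×2.3²/(2.3+3.75)² = 20.234 kPa
Final effective stress: σ'_f = 30.012 + 20.234 = 50.246 kPa.
σ'_f = 50.246 > σ'_p = 38.1 kPa, so the stress path crosses the preconsolidation pressure — recompression up to σ'_p, then virgin compression beyond:
S_c = H/(1+e₀)·[C_r·log₁₀(σ'_p/σ'_0) + C_c·log₁₀(σ'_f/σ'_p)]
    = 5.5/2.08 × [0.075×log₁₀(38.1/30.012) + 0.36×log₁₀(50.246/38.1)]
    = 2.6442 × [0.0077723 + 0.043264] = 0.135 m

S_c ≈ 135 mm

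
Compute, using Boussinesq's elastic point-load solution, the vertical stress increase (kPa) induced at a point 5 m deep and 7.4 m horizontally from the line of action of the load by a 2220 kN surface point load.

Δσ_z ≈ 2.33 kPa

Boussinesq vertical stress below a point load on an elastic half-space:
Δσ_z = 3P/(2πz²) · [1 + (r/z)²]^(−5/2)
r/z = 7.4/5 = 1.48; [1+(r/z)²]^(−5/2) = 0.055003.
Δσ_z = 3×2220/(2π×5²) × 0.055003 = 42.399 × 0.055003 = 2.332 kPa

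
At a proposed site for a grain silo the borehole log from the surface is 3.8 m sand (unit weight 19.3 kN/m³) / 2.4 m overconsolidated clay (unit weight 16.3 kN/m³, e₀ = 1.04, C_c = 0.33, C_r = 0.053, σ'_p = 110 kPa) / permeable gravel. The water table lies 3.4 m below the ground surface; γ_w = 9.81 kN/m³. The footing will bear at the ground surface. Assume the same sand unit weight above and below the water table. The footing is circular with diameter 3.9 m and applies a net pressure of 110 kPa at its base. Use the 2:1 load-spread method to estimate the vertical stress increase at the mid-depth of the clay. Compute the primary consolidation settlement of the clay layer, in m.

S_c ≈ 0.00655 m

Mid-depth of clay below the ground surface: z = 3.8 + 2.4/2 = 5 m.
Total vertical stress at mid-clay: σ_v = 19.3×3.8 + 16.3×1.2 = 92.9 kPa.
Pore pressure: u = 9.81×(5 − 3.4) = 15.696 kPa.
Initial effective stress: σ'_0 = σ_v − u = 92.9 − 15.696 = 77.204 kPa.
Stress increase at mid-clay by the 2:1 spreading method:
Δσ ≈ qD²/(D+z)² = 110×3.9²/(3.9+5)² = 21.122 kPa
Final effective stress: σ'_f = 77.204 + 21.122 = 98.326 kPa.
σ'_f = 98.326 ≤ σ'_p = 110 kPa, so the clay remains overconsolidated and only the recompression index applies:
S_c = C_r·H/(1+e₀)·log₁₀(σ'_f/σ'_0) = 0.053×2.4/2.04×log₁₀(98.326/77.204)
    = 0.062355 × 0.10503 = 0.006549 m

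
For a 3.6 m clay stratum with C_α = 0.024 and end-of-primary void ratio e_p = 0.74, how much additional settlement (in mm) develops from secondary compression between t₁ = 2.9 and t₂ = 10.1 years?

Secondary compression: S_s = C_α·H/(1+e_p)·log₁₀(t₂/t₁)
S_s = 0.024×3.6/(1+0.74)×log₁₀(10.1/2.9)
    = 0.04966 × 0.5419 = 0.02691 m

S_s ≈ 26.9 mm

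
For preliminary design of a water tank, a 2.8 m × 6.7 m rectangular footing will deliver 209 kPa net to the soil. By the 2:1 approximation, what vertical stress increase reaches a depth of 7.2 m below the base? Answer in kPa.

Δσ_z ≈ 28.2 kPa

By the 2:1 method the load spreads at 1 horizontal : 2 vertical, so at depth z the loaded area has grown by z in each plan dimension:
Δσ = qBL/((B+z)(L+z)) = 209×2.8×6.7/((2.8+7.2)(6.7+7.2)) = 28.207 kPa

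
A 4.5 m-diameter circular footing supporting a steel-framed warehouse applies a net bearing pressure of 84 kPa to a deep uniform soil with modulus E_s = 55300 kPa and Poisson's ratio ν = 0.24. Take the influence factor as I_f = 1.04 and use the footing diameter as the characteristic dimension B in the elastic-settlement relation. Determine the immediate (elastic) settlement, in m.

Immediate (elastic) settlement: S_e = q·B·(1−ν²)/E_s · I_f.
S_e = 84 × 4.5 × (1 − 0.24²) / 55300 × 1.04
    = 84 × 4.5 × 0.9424 / 55300 × 1.04
    = 0.006699 m

S_e ≈ 0.0067 m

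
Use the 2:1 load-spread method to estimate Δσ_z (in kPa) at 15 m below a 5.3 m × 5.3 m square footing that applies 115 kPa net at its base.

By the 2:1 method the load spreads at 1 horizontal : 2 vertical, so at depth z the loaded area has grown by z in each plan dimension:
Δσ = qBL/((B+z)(L+z)) = 115×5.3×5.3/((5.3+15)(5.3+15)) = 7.8389 kPa

Δσ_z ≈ 7.84 kPa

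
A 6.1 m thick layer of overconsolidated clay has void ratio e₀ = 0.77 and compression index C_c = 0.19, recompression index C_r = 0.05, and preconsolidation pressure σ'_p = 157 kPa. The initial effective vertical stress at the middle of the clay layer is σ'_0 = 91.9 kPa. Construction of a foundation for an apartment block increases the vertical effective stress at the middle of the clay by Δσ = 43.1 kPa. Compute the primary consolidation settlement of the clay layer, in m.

S_c ≈ 0.0288 m

Final effective stress: σ'_f = 91.9 + 43.1 = 135 kPa.
σ'_f = 135 ≤ σ'_p = 157 kPa, so the clay remains overconsolidated and only the recompression index applies:
S_c = C_r·H/(1+e₀)·log₁₀(σ'_f/σ'_0) = 0.05×6.1/1.77×log₁₀(135/91.9)
    = 0.17231 × 0.16702 = 0.02878 m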